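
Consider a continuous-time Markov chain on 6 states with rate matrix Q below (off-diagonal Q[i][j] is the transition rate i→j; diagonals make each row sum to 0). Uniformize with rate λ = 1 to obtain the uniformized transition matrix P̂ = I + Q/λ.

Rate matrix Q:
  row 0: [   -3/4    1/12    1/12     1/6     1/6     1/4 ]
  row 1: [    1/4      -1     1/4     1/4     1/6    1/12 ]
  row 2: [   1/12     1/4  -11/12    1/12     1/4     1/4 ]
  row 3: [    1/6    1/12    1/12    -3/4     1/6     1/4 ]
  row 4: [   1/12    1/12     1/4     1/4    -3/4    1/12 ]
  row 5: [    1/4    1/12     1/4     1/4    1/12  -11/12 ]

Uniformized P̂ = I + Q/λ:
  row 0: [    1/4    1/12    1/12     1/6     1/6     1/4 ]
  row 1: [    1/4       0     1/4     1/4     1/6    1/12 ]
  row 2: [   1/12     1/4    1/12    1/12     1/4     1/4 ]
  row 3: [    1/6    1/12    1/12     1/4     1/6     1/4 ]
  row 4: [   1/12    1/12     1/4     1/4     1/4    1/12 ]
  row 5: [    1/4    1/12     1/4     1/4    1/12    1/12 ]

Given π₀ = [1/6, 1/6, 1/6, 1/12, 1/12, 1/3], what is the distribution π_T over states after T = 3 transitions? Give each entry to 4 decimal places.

π = [0.1774, 0.0998, 0.1616, 0.2101, 0.1793, 0.1718]

t=0: π = [0.1667, 0.1667, 0.1667, 0.0833, 0.0833, 0.3333]
t=1: π = [0.2014, 0.0972, 0.1806, 0.2083, 0.1597, 0.1528]
t=2: π = [0.1759, 0.1053, 0.1516, 0.2031, 0.1823, 0.1817]
t=3: π = [0.1774, 0.0998, 0.1616, 0.2101, 0.1793, 0.1718]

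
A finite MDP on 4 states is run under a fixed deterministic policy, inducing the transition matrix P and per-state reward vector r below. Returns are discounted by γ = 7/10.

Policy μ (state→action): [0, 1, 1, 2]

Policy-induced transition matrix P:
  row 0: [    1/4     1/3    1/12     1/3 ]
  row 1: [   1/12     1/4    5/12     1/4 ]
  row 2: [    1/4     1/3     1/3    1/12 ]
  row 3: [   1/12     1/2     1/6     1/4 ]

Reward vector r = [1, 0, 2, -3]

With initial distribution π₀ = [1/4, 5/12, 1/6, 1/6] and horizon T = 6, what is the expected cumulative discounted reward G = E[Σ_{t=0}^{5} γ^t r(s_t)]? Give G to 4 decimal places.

G = 0.1659

t=0: π = [0.2500, 0.4167, 0.1667, 0.1667], E[r] = 0.0833, γ^t·E[r] = 0.083333, running G = 0.083333
t=1: π = [0.1528, 0.3264, 0.2778, 0.2431], E[r] = -0.0208, γ^t·E[r] = -0.014583, running G = 0.068750
t=2: π = [0.1551, 0.3466, 0.2818, 0.2164], E[r] = 0.0694, γ^t·E[r] = 0.034028, running G = 0.102778
t=3: π = [0.1562, 0.3405, 0.2874, 0.2160], E[r] = 0.0830, γ^t·E[r] = 0.028484, running G = 0.131262
t=4: π = [0.1573, 0.3409, 0.2867, 0.2151], E[r] = 0.0853, γ^t·E[r] = 0.020471, running G = 0.151733
t=5: π = [0.1573, 0.3408, 0.2866, 0.2153], E[r] = 0.0845, γ^t·E[r] = 0.014203, running G = 0.165936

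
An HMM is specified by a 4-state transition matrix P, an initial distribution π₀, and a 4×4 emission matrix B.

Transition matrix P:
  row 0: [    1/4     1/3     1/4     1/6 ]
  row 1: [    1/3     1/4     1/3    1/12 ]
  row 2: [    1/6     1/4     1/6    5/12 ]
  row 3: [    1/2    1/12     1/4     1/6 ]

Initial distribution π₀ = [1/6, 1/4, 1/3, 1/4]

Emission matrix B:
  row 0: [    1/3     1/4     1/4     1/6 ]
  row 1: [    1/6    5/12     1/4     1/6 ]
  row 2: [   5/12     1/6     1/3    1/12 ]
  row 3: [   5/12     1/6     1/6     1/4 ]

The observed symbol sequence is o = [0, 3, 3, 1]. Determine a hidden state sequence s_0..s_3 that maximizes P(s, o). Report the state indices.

path = [2, 3, 0, 1]

t=0: δ = [5.556e-02, 4.167e-02, 1.389e-01, 1.042e-01]  (obs o_0=0)
t=1: δ = [8.681e-03, 5.787e-03, 2.170e-03, 1.447e-02]  ψ = [3, 2, 3, 2]  (obs o_1=3)
t=2: δ = [1.206e-03, 4.823e-04, 3.014e-04, 6.028e-04]  ψ = [3, 0, 3, 3]  (obs o_2=3)
t=3: δ = [7.535e-05, 1.674e-04, 5.023e-05, 3.349e-05]  ψ = [0, 0, 0, 0]  (obs o_3=1)
backtrack: best end state = 1; path = [2, 3, 0, 1]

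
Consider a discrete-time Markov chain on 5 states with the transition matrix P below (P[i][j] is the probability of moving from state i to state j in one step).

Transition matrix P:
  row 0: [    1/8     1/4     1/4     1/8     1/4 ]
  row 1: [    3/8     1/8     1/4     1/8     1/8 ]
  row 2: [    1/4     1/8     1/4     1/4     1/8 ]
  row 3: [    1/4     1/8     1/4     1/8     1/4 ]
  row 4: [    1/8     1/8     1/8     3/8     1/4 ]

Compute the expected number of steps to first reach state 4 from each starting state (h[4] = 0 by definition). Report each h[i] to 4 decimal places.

h = [5.0861, 5.6512, 5.6424, 5.0155, 0.0000]

First-step conditioning: h[4] = 0; for i ≠ 4, h[i] = 1 + Σ_k P[i][k]·h[k].
  h[0] = 1 + 1/8·h[0] + 1/4·h[1] + 1/4·h[2] + 1/8·h[3]
  h[1] = 1 + 3/8·h[0] + 1/8·h[1] + 1/4·h[2] + 1/8·h[3]
  h[2] = 1 + 1/4·h[0] + 1/8·h[1] + 1/4·h[2] + 1/4·h[3]
  h[3] = 1 + 1/4·h[0] + 1/8·h[1] + 1/4·h[2] + 1/8·h[3]
Solving the 4×4 linear system over states ≠ 4 gives exactly h = [768/151, 2560/453, 852/151, 2272/453, 0] (h[4] = 0 is the target).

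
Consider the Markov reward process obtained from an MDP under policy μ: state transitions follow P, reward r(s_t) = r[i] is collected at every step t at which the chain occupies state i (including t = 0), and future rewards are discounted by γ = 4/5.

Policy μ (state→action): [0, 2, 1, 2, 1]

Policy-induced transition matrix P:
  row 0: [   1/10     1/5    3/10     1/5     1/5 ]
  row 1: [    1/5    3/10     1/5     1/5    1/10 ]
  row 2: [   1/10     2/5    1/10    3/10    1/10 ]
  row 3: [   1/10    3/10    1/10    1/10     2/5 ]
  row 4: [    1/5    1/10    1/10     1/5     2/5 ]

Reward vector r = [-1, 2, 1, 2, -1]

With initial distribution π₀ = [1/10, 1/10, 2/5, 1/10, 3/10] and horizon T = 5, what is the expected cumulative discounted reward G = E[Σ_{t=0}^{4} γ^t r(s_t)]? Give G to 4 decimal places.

t=0: π = [0.1000, 0.1000, 0.4000, 0.1000, 0.3000], E[r] = 0.4000, γ^t·E[r] = 0.400000, running G = 0.400000
t=1: π = [0.1400, 0.2700, 0.1300, 0.2300, 0.2300], E[r] = 0.7600, γ^t·E[r] = 0.608000, running G = 1.008000
t=2: π = [0.1500, 0.2530, 0.1550, 0.1900, 0.2520], E[r] = 0.6390, γ^t·E[r] = 0.408960, running G = 1.416960
t=3: π = [0.1505, 0.2501, 0.1553, 0.1965, 0.2476], E[r] = 0.6504, γ^t·E[r] = 0.333005, running G = 1.749965
t=4: π = [0.1498, 0.2510, 0.1551, 0.1959, 0.2483], E[r] = 0.6507, γ^t·E[r] = 0.266543, running G = 2.016508

G = 2.0165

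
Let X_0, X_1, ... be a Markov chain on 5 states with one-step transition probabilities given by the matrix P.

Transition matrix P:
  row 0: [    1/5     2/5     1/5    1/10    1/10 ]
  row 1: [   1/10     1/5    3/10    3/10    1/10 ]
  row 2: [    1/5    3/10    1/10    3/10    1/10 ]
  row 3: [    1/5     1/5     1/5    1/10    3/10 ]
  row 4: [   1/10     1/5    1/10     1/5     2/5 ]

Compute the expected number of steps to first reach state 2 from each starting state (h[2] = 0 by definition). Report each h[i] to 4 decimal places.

h = [4.8081, 4.4470, 0.0000, 5.0451, 5.6321]

First-step conditioning: h[2] = 0; for i ≠ 2, h[i] = 1 + Σ_k P[i][k]·h[k].
  h[0] = 1 + 1/5·h[0] + 2/5·h[1] + 1/10·h[3] + 1/10·h[4]
  h[1] = 1 + 1/10·h[0] + 1/5·h[1] + 3/10·h[3] + 1/10·h[4]
  h[3] = 1 + 1/5·h[0] + 1/5·h[1] + 1/10·h[3] + 3/10·h[4]
  h[4] = 1 + 1/10·h[0] + 1/5·h[1] + 1/5·h[3] + 2/5·h[4]
Solving the 4×4 linear system over states ≠ 2 gives exactly h = [2130/443, 1970/443, 0, 2235/443, 2495/443] (h[2] = 0 is the target).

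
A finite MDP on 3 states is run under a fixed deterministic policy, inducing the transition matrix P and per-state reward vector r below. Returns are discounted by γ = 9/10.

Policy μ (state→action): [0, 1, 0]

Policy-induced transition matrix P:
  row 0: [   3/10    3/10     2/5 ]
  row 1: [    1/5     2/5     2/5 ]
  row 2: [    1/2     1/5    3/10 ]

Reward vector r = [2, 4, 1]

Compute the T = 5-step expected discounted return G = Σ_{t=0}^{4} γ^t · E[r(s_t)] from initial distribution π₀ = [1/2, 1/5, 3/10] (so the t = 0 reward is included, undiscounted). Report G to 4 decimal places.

G = 8.9659

t=0: π = [0.5000, 0.2000, 0.3000], E[r] = 2.1000, γ^t·E[r] = 2.100000, running G = 2.100000
t=1: π = [0.3400, 0.2900, 0.3700], E[r] = 2.2100, γ^t·E[r] = 1.989000, running G = 4.089000
t=2: π = [0.3450, 0.2920, 0.3630], E[r] = 2.2210, γ^t·E[r] = 1.799010, running G = 5.888010
t=3: π = [0.3434, 0.2929, 0.3637], E[r] = 2.2221, γ^t·E[r] = 1.619911, running G = 7.507921
t=4: π = [0.3435, 0.2929, 0.3636], E[r] = 2.2222, γ^t·E[r] = 1.457992, running G = 8.965913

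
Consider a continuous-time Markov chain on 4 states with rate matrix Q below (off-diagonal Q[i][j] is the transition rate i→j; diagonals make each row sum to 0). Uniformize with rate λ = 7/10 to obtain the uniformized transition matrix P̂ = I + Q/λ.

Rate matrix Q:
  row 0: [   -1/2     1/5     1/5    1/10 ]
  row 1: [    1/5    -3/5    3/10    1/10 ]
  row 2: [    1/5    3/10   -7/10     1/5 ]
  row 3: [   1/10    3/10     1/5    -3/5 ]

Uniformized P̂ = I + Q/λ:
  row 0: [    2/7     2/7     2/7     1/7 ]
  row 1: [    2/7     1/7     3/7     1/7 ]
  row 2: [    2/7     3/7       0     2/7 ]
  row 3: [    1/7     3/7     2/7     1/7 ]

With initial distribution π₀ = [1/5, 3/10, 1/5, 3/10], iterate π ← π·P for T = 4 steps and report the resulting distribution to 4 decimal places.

π = [0.2601, 0.3045, 0.2558, 0.1796]

t=0: π = [0.2000, 0.3000, 0.2000, 0.3000]
t=1: π = [0.2429, 0.3143, 0.2714, 0.1714]
t=2: π = [0.2612, 0.3041, 0.2531, 0.1816]
t=3: π = [0.2598, 0.3044, 0.2569, 0.1790]
t=4: π = [0.2601, 0.3045, 0.2558, 0.1796]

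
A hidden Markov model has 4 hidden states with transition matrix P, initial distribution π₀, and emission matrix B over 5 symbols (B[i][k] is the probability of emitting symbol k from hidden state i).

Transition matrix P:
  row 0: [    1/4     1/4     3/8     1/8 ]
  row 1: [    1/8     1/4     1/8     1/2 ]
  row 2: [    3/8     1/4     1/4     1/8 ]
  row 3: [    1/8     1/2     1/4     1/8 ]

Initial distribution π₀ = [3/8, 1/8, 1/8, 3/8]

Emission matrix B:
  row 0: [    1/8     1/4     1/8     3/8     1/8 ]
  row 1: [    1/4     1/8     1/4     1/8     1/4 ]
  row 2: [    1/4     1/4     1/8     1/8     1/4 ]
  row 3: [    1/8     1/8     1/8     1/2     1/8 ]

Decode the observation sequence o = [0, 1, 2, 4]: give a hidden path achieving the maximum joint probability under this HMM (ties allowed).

path = [3, 1, 3, 1]

t=0: δ = [4.688e-02, 3.125e-02, 3.125e-02, 4.688e-02]  (obs o_0=0)
t=1: δ = [2.930e-03, 2.930e-03, 4.395e-03, 1.953e-03]  ψ = [0, 3, 0, 1]  (obs o_1=1)
t=2: δ = [2.060e-04, 2.747e-04, 1.373e-04, 1.831e-04]  ψ = [2, 2, 0, 1]  (obs o_2=2)
t=3: δ = [6.437e-06, 2.289e-05, 1.931e-05, 1.717e-05]  ψ = [0, 3, 0, 1]  (obs o_3=4)
backtrack: best end state = 1; path = [3, 1, 3, 1]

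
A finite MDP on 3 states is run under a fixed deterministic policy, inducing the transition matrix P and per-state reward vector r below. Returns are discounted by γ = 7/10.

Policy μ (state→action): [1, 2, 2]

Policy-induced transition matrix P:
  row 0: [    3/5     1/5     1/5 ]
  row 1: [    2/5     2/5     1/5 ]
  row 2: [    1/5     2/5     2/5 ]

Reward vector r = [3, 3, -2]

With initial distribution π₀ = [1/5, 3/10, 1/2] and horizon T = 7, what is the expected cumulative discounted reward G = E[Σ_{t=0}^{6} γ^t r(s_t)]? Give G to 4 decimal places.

G = 3.8994

t=0: π = [0.2000, 0.3000, 0.5000], E[r] = 0.5000, γ^t·E[r] = 0.500000, running G = 0.500000
t=1: π = [0.3400, 0.3600, 0.3000], E[r] = 1.5000, γ^t·E[r] = 1.050000, running G = 1.550000
t=2: π = [0.4080, 0.3320, 0.2600], E[r] = 1.7000, γ^t·E[r] = 0.833000, running G = 2.383000
t=3: π = [0.4296, 0.3184, 0.2520], E[r] = 1.7400, γ^t·E[r] = 0.596820, running G = 2.979820
t=4: π = [0.4355, 0.3141, 0.2504], E[r] = 1.7480, γ^t·E[r] = 0.419695, running G = 3.399515
t=5: π = [0.4370, 0.3129, 0.2501], E[r] = 1.7496, γ^t·E[r] = 0.294055, running G = 3.693570
t=6: π = [0.4374, 0.3126, 0.2500], E[r] = 1.7499, γ^t·E[r] = 0.205876, running G = 3.899446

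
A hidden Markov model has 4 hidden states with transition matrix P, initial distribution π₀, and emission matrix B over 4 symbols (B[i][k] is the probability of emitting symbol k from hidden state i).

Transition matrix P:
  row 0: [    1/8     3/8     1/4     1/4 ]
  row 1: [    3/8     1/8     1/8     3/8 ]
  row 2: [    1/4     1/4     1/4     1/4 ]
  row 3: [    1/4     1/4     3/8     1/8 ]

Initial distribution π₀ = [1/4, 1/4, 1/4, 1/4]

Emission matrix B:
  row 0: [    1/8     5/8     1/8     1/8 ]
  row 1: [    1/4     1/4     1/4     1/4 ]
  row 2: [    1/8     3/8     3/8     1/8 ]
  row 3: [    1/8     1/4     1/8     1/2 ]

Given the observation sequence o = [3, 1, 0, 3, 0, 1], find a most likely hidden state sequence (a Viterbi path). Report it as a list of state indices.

t=0: δ = [3.125e-02, 6.250e-02, 3.125e-02, 1.250e-01]  (obs o_0=3)
t=1: δ = [1.953e-02, 7.812e-03, 1.758e-02, 5.859e-03]  ψ = [3, 3, 3, 1]  (obs o_1=1)
t=2: δ = [5.493e-04, 1.831e-03, 6.104e-04, 6.104e-04]  ψ = [2, 0, 0, 0]  (obs o_2=0)
t=3: δ = [8.583e-05, 5.722e-05, 2.861e-05, 3.433e-04]  ψ = [1, 1, 1, 1]  (obs o_3=3)
t=4: δ = [1.073e-05, 2.146e-05, 1.609e-05, 5.364e-06]  ψ = [3, 3, 3, 3]  (obs o_4=0)
t=5: δ = [5.029e-06, 1.006e-06, 1.509e-06, 2.012e-06]  ψ = [1, 0, 2, 1]  (obs o_5=1)
backtrack: best end state = 0; path = [3, 0, 1, 3, 1, 0]

path = [3, 0, 1, 3, 1, 0]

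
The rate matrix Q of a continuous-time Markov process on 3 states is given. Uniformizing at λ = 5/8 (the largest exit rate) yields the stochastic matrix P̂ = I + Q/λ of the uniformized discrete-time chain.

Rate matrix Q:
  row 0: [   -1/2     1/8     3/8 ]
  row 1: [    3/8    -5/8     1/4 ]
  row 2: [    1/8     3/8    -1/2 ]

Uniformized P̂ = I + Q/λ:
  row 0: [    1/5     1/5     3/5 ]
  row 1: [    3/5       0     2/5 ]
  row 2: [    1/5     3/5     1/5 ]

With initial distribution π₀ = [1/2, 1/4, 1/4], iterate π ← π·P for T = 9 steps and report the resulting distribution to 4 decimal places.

π = [0.3181, 0.2955, 0.3864]

t=0: π = [0.5000, 0.2500, 0.2500]
t=1: π = [0.3000, 0.2500, 0.4500]
t=2: π = [0.3000, 0.3300, 0.3700]
t=3: π = [0.3320, 0.2820, 0.3860]
t=4: π = [0.3128, 0.2980, 0.3892]
t=5: π = [0.3192, 0.2961, 0.3847]
t=6: π = [0.3184, 0.2947, 0.3869]
t=7: π = [0.3179, 0.2958, 0.3863]
t=8: π = [0.3183, 0.2954, 0.3863]
t=9: π = [0.3181, 0.2955, 0.3864]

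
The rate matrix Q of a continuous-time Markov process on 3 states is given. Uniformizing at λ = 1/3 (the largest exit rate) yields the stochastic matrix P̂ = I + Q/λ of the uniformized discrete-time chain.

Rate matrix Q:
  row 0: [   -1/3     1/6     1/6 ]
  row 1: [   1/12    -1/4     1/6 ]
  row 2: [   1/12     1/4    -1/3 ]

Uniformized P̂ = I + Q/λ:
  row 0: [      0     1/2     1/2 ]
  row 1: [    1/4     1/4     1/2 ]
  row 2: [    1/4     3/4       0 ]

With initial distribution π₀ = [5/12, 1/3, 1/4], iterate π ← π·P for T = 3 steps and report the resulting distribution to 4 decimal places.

π = [0.1966, 0.4596, 0.3438]

t=0: π = [0.4167, 0.3333, 0.2500]
t=1: π = [0.1458, 0.4792, 0.3750]
t=2: π = [0.2135, 0.4740, 0.3125]
t=3: π = [0.1966, 0.4596, 0.3438]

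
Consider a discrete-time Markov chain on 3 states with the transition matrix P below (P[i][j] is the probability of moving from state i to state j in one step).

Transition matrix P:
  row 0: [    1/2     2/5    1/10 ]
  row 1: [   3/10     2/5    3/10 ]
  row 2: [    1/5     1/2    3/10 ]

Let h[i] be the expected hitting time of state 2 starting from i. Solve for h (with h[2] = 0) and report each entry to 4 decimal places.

h = [5.5556, 4.4444, 0.0000]

First-step conditioning: h[2] = 0; for i ≠ 2, h[i] = 1 + Σ_k P[i][k]·h[k].
  h[0] = 1 + 1/2·h[0] + 2/5·h[1]
  h[1] = 1 + 3/10·h[0] + 2/5·h[1]
Solving the 2×2 linear system over states ≠ 2 gives exactly h = [50/9, 40/9, 0] (h[2] = 0 is the target).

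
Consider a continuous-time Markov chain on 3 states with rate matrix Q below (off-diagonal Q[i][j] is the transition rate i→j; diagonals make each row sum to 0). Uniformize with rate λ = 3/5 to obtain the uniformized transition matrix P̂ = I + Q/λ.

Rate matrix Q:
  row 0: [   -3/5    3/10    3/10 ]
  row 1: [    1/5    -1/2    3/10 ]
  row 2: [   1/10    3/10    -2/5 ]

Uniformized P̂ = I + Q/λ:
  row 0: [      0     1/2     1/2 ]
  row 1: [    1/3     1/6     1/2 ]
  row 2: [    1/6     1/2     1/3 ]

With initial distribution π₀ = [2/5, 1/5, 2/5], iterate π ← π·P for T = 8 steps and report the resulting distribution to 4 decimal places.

t=0: π = [0.4000, 0.2000, 0.4000]
t=1: π = [0.1333, 0.4333, 0.4333]
t=2: π = [0.2167, 0.3556, 0.4278]
t=3: π = [0.1898, 0.3815, 0.4287]
t=4: π = [0.1986, 0.3728, 0.4285]
t=5: π = [0.1957, 0.3757, 0.4286]
t=6: π = [0.1967, 0.3748, 0.4286]
t=7: π = [0.1963, 0.3751, 0.4286]
t=8: π = [0.1965, 0.3750, 0.4286]

π = [0.1965, 0.3750, 0.4286]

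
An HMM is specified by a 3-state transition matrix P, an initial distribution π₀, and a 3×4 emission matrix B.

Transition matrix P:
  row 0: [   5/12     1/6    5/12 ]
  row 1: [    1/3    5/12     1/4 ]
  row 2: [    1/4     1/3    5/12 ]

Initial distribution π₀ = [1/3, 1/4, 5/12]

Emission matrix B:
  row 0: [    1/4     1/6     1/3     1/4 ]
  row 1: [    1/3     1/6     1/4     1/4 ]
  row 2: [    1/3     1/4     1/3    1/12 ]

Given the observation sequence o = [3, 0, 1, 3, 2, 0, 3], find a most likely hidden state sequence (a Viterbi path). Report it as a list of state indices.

path = [0, 2, 2, 1, 1, 1, 1]

t=0: δ = [8.333e-02, 6.250e-02, 3.472e-02]  (obs o_0=3)
t=1: δ = [8.681e-03, 8.681e-03, 1.157e-02]  ψ = [0, 1, 0]  (obs o_1=0)
t=2: δ = [6.028e-04, 6.430e-04, 1.206e-03]  ψ = [0, 2, 2]  (obs o_2=1)
t=3: δ = [7.535e-05, 1.005e-04, 4.186e-05]  ψ = [2, 2, 2]  (obs o_3=3)
t=4: δ = [1.116e-05, 1.047e-05, 1.047e-05]  ψ = [1, 1, 0]  (obs o_4=2)
t=5: δ = [1.163e-06, 1.454e-06, 1.550e-06]  ψ = [0, 1, 0]  (obs o_5=0)
t=6: δ = [1.211e-07, 1.514e-07, 5.384e-08]  ψ = [0, 1, 2]  (obs o_6=3)
backtrack: best end state = 1; path = [0, 2, 2, 1, 1, 1, 1]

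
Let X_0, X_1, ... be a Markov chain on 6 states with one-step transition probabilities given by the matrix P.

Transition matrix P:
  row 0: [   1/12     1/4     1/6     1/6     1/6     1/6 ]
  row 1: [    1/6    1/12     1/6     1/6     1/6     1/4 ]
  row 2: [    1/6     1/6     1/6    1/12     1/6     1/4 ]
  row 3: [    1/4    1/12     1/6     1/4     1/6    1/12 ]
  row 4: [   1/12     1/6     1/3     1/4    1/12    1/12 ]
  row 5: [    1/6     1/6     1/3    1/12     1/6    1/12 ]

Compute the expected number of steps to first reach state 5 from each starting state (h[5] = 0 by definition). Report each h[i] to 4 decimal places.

h = [5.9282, 5.5048, 5.4181, 6.5441, 6.3857, 0.0000]

First-step conditioning: h[5] = 0; for i ≠ 5, h[i] = 1 + Σ_k P[i][k]·h[k].
  h[0] = 1 + 1/12·h[0] + 1/4·h[1] + 1/6·h[2] + 1/6·h[3] + 1/6·h[4]
  h[1] = 1 + 1/6·h[0] + 1/12·h[1] + 1/6·h[2] + 1/6·h[3] + 1/6·h[4]
  h[2] = 1 + 1/6·h[0] + 1/6·h[1] + 1/6·h[2] + 1/12·h[3] + 1/6·h[4]
  h[3] = 1 + 1/4·h[0] + 1/12·h[1] + 1/6·h[2] + 1/4·h[3] + 1/6·h[4]
  h[4] = 1 + 1/12·h[0] + 1/6·h[1] + 1/3·h[2] + 1/4·h[3] + 1/12·h[4]
Solving the 5×5 linear system over states ≠ 5 gives exactly h = [48048/8105, 44616/8105, 43914/8105, 10608/1621, 51756/8105, 0] (h[5] = 0 is the target).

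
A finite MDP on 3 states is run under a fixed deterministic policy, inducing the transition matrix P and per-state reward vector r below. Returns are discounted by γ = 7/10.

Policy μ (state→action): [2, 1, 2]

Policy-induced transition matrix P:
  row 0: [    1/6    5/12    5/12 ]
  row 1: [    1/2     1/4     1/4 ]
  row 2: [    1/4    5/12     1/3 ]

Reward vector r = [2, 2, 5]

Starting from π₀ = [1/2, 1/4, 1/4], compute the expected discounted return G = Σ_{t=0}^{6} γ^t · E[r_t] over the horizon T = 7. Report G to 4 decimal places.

t=0: π = [0.5000, 0.2500, 0.2500], E[r] = 2.7500, γ^t·E[r] = 2.750000, running G = 2.750000
t=1: π = [0.2708, 0.3750, 0.3542], E[r] = 3.0625, γ^t·E[r] = 2.143750, running G = 4.893750
t=2: π = [0.3212, 0.3542, 0.3247], E[r] = 2.9740, γ^t·E[r] = 1.457240, running G = 6.350990
t=3: π = [0.3118, 0.3576, 0.3306], E[r] = 2.9918, γ^t·E[r] = 1.026171, running G = 7.377161
t=4: π = [0.3134, 0.3571, 0.3295], E[r] = 2.9885, γ^t·E[r] = 0.717547, running G = 8.094708
t=5: π = [0.3131, 0.3572, 0.3297], E[r] = 2.9891, γ^t·E[r] = 0.502377, running G = 8.597085
t=6: π = [0.3132, 0.3571, 0.3297], E[r] = 2.9890, γ^t·E[r] = 0.351653, running G = 8.948737

G = 8.9487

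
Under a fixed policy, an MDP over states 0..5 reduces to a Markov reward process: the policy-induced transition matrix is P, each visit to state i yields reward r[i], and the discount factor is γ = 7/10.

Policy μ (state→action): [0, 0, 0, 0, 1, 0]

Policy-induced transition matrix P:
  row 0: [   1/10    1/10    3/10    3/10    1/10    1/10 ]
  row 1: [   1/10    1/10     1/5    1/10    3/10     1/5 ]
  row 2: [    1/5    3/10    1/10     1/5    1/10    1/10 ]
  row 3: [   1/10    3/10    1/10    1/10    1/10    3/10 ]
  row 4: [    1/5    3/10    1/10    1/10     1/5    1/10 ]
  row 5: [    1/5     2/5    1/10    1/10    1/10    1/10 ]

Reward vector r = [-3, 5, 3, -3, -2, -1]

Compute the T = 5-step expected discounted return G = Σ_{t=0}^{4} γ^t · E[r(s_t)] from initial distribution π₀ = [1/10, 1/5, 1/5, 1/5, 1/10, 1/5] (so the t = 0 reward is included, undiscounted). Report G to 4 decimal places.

G = 0.8846

t=0: π = [0.1000, 0.2000, 0.2000, 0.2000, 0.1000, 0.2000], E[r] = 0.3000, γ^t·E[r] = 0.300000, running G = 0.300000
t=1: π = [0.1500, 0.2600, 0.1400, 0.1400, 0.1500, 0.1600], E[r] = 0.3900, γ^t·E[r] = 0.273000, running G = 0.573000
t=2: π = [0.1450, 0.2340, 0.1560, 0.1440, 0.1670, 0.1540], E[r] = 0.2830, γ^t·E[r] = 0.138670, running G = 0.711670
t=3: π = [0.1477, 0.2396, 0.1524, 0.1446, 0.1635, 0.1522], E[r] = 0.2991, γ^t·E[r] = 0.102591, running G = 0.814261
t=4: π = [0.1468, 0.2378, 0.1535, 0.1448, 0.1643, 0.1529], E[r] = 0.2931, γ^t·E[r] = 0.070376, running G = 0.884637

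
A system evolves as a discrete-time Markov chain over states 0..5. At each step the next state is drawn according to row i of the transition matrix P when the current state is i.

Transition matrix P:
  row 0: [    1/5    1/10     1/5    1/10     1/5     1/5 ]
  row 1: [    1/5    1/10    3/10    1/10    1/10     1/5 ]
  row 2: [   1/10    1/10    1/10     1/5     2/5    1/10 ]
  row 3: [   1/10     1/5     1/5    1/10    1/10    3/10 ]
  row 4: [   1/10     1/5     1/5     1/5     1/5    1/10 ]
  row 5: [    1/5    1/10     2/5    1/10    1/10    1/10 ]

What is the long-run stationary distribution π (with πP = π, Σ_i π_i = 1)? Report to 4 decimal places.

Balance equations π_j = Σ_i π_i·P[i][j]:
  π_0 = 1/5·π_0 + 1/5·π_1 + 1/10·π_2 + 1/10·π_3 + 1/10·π_4 + 1/5·π_5
  π_1 = 1/10·π_0 + 1/10·π_1 + 1/10·π_2 + 1/5·π_3 + 1/5·π_4 + 1/10·π_5
  π_2 = 1/5·π_0 + 3/10·π_1 + 1/10·π_2 + 1/5·π_3 + 1/5·π_4 + 2/5·π_5
  π_3 = 1/10·π_0 + 1/10·π_1 + 1/5·π_2 + 1/10·π_3 + 1/5·π_4 + 1/10·π_5
  π_4 = 1/5·π_0 + 1/10·π_1 + 2/5·π_2 + 1/10·π_3 + 1/5·π_4 + 1/10·π_5
  normalize: π_0 + π_1 + π_2 + π_3 + π_4 + π_5 = 1
Solving the linear system gives exactly π = [17836/124379, 16711/124379, 27667/124379, 17707/124379, 25024/124379, 19434/124379].

π = [0.1434, 0.1344, 0.2224, 0.1424, 0.2012, 0.1562]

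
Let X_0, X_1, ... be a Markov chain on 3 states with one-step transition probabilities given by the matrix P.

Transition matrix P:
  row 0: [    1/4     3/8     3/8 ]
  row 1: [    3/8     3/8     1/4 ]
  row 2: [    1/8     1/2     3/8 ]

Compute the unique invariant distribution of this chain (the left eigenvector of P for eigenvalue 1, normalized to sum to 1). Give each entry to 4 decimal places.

Balance equations π_j = Σ_i π_i·P[i][j]:
  π_0 = 1/4·π_0 + 3/8·π_1 + 1/8·π_2
  π_1 = 3/8·π_0 + 3/8·π_1 + 1/2·π_2
  normalize: π_0 + π_1 + π_2 = 1
Solving the linear system gives exactly π = [17/65, 27/65, 21/65].

π = [0.2615, 0.4154, 0.3231]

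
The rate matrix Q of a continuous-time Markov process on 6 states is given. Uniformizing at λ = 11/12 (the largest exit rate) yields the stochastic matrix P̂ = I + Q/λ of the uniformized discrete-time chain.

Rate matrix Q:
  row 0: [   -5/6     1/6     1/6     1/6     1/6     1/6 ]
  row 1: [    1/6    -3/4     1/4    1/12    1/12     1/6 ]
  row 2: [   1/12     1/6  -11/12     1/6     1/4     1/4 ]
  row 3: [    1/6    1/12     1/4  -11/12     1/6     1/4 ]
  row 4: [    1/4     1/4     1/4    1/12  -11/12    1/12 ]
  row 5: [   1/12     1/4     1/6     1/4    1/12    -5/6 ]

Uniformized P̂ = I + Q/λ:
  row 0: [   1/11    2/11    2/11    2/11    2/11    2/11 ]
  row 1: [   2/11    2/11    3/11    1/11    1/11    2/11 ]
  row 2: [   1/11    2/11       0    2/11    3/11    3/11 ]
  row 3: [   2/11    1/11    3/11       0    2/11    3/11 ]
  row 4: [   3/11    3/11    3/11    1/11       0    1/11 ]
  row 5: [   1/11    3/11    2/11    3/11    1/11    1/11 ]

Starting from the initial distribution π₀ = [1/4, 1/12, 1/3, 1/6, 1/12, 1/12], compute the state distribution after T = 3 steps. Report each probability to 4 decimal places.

t=0: π = [0.2500, 0.0833, 0.3333, 0.1667, 0.0833, 0.0833]
t=1: π = [0.1288, 0.1818, 0.1515, 0.1439, 0.1818, 0.2121]
t=2: π = [0.1536, 0.2045, 0.2004, 0.1419, 0.1267, 0.1729]
t=3: π = [0.1454, 0.1962, 0.1884, 0.1416, 0.1427, 0.1857]

π = [0.1454, 0.1962, 0.1884, 0.1416, 0.1427, 0.1857]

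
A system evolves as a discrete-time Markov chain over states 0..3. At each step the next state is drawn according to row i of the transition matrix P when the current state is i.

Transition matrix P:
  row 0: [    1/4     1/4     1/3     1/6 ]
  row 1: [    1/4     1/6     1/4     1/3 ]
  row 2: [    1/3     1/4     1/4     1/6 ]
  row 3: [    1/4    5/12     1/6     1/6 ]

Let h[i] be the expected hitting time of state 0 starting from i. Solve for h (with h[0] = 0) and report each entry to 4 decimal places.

h = [0.0000, 3.7164, 3.4030, 3.7388]

First-step conditioning: h[0] = 0; for i ≠ 0, h[i] = 1 + Σ_k P[i][k]·h[k].
  h[1] = 1 + 1/6·h[1] + 1/4·h[2] + 1/3·h[3]
  h[2] = 1 + 1/4·h[1] + 1/4·h[2] + 1/6·h[3]
  h[3] = 1 + 5/12·h[1] + 1/6·h[2] + 1/6·h[3]
Solving the 3×3 linear system over states ≠ 0 gives exactly h = [0, 249/67, 228/67, 501/134] (h[0] = 0 is the target).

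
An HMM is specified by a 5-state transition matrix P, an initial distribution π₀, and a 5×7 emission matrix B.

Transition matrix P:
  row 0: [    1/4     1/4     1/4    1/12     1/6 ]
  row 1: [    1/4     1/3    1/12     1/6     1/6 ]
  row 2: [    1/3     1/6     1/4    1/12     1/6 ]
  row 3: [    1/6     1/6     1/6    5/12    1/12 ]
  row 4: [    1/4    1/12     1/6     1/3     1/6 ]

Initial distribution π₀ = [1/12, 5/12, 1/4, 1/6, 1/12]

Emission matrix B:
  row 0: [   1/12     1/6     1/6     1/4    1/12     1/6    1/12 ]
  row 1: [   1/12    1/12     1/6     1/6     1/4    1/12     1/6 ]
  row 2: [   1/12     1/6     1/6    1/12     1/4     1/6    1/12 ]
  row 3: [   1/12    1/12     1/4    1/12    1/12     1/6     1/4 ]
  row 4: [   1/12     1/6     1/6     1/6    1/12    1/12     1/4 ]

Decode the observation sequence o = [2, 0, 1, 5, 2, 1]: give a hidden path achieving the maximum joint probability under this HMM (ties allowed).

t=0: δ = [1.389e-02, 6.944e-02, 4.167e-02, 4.167e-02, 1.389e-02]  (obs o_0=2)
t=1: δ = [1.447e-03, 1.929e-03, 8.681e-04, 1.447e-03, 9.645e-04]  ψ = [1, 1, 2, 3, 1]  (obs o_1=0)
t=2: δ = [8.038e-05, 5.358e-05, 6.028e-05, 5.023e-05, 5.358e-05]  ψ = [1, 1, 0, 3, 1]  (obs o_2=1)
t=3: δ = [3.349e-06, 1.674e-06, 3.349e-06, 3.489e-06, 1.116e-06]  ψ = [0, 0, 0, 3, 0]  (obs o_3=5)
t=4: δ = [1.861e-07, 1.395e-07, 1.395e-07, 3.634e-07, 9.303e-08]  ψ = [2, 0, 0, 3, 0]  (obs o_4=2)
t=5: δ = [1.009e-08, 5.047e-09, 1.009e-08, 1.262e-08, 5.168e-09]  ψ = [3, 3, 3, 3, 0]  (obs o_5=1)
backtrack: best end state = 3; path = [3, 3, 3, 3, 3, 3]

path = [3, 3, 3, 3, 3, 3]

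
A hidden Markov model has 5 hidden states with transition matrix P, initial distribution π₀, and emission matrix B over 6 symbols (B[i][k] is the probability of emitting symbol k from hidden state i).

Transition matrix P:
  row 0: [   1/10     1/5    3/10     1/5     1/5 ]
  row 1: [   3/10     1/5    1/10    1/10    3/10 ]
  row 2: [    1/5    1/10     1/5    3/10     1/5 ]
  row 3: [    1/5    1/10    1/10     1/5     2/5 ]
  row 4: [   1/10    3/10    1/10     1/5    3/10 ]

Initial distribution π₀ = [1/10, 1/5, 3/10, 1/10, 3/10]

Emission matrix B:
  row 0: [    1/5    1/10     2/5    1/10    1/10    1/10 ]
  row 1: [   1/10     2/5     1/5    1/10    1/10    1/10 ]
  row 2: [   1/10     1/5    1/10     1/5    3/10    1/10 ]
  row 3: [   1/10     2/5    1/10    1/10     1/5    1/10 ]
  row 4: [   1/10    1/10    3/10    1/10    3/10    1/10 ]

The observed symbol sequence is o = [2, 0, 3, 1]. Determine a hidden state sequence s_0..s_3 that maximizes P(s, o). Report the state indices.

path = [1, 0, 2, 3]

t=0: δ = [4.000e-02, 4.000e-02, 3.000e-02, 1.000e-02, 9.000e-02]  (obs o_0=2)
t=1: δ = [2.400e-03, 2.700e-03, 1.200e-03, 1.800e-03, 2.700e-03]  ψ = [1, 4, 0, 4, 4]  (obs o_1=0)
t=2: δ = [8.100e-05, 8.100e-05, 1.440e-04, 5.400e-05, 8.100e-05]  ψ = [1, 4, 0, 4, 1]  (obs o_2=3)
t=3: δ = [2.880e-06, 9.720e-06, 5.760e-06, 1.728e-05, 2.880e-06]  ψ = [2, 4, 2, 2, 2]  (obs o_3=1)
backtrack: best end state = 3; path = [1, 0, 2, 3]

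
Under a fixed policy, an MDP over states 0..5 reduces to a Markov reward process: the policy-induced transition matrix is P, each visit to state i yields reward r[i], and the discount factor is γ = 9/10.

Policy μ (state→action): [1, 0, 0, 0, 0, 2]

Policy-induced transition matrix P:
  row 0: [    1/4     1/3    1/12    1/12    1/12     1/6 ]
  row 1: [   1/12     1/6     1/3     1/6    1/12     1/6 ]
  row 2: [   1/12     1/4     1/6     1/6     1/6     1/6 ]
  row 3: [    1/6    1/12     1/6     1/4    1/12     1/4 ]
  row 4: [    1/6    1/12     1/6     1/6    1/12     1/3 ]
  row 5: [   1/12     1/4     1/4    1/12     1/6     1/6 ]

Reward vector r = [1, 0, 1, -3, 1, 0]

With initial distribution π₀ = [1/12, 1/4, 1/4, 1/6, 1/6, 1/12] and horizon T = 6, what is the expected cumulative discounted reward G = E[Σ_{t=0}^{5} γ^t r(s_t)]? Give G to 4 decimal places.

G = -0.0708

t=0: π = [0.0833, 0.2500, 0.2500, 0.1667, 0.1667, 0.0833], E[r] = 0.0000, γ^t·E[r] = 0.000000, running G = 0.000000
t=1: π = [0.1250, 0.1806, 0.2083, 0.1667, 0.1111, 0.2083], E[r] = -0.0556, γ^t·E[r] = -0.050000, running G = -0.050000
t=2: π = [0.1273, 0.1991, 0.2037, 0.1528, 0.1181, 0.1991], E[r] = -0.0093, γ^t·E[r] = -0.007500, running G = -0.057500
t=3: π = [0.1271, 0.1989, 0.2058, 0.1522, 0.1169, 0.1991], E[r] = -0.0068, γ^t·E[r] = -0.004922, running G = -0.062422
t=4: π = [0.1269, 0.1992, 0.2058, 0.1522, 0.1171, 0.1988], E[r] = -0.0067, γ^t·E[r] = -0.004377, running G = -0.066799
t=5: π = [0.1269, 0.1991, 0.2059, 0.1522, 0.1171, 0.1989], E[r] = -0.0068, γ^t·E[r] = -0.003994, running G = -0.070793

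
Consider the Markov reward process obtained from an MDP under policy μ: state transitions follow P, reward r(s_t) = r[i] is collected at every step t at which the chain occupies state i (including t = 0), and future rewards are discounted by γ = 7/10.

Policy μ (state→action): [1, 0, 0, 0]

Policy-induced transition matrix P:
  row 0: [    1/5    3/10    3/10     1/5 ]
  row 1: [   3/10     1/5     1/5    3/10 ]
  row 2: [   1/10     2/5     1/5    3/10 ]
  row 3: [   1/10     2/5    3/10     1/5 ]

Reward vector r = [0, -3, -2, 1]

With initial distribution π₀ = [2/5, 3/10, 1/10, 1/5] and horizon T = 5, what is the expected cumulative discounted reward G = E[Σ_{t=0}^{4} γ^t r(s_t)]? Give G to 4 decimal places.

t=0: π = [0.4000, 0.3000, 0.1000, 0.2000], E[r] = -0.9000, γ^t·E[r] = -0.900000, running G = -0.900000
t=1: π = [0.2000, 0.3000, 0.2600, 0.2400], E[r] = -1.1800, γ^t·E[r] = -0.826000, running G = -1.726000
t=2: π = [0.1800, 0.3200, 0.2440, 0.2560], E[r] = -1.1920, γ^t·E[r] = -0.584080, running G = -2.310080
t=3: π = [0.1820, 0.3180, 0.2436, 0.2564], E[r] = -1.1848, γ^t·E[r] = -0.406386, running G = -2.716466
t=4: π = [0.1818, 0.3182, 0.2438, 0.2562], E[r] = -1.1861, γ^t·E[r] = -0.284787, running G = -3.001254

G = -3.0013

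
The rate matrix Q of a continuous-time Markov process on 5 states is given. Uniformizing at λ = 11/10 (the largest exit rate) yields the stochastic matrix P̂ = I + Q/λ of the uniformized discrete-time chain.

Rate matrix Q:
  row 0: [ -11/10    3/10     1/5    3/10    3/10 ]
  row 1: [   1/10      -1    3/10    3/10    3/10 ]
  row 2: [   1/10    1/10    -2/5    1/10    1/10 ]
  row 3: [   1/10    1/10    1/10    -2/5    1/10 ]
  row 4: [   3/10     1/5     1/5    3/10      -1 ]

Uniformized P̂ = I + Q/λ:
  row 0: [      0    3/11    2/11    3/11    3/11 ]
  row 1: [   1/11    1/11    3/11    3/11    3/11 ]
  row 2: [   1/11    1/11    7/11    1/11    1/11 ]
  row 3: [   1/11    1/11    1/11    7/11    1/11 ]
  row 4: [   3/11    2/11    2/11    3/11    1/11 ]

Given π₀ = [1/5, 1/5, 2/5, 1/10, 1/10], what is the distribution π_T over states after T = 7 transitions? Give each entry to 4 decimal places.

t=0: π = [0.2000, 0.2000, 0.4000, 0.1000, 0.1000]
t=1: π = [0.0909, 0.1364, 0.3727, 0.2364, 0.1636]
t=2: π = [0.1124, 0.1223, 0.3421, 0.2909, 0.1322]
t=3: π = [0.1047, 0.1234, 0.3220, 0.3163, 0.1336]
t=4: π = [0.1057, 0.1221, 0.3106, 0.3292, 0.1324]
t=5: π = [0.1054, 0.1222, 0.3042, 0.3360, 0.1323]
t=6: π = [0.1054, 0.1221, 0.3007, 0.3396, 0.1323]
t=7: π = [0.1054, 0.1221, 0.2987, 0.3415, 0.1323]

π = [0.1054, 0.1221, 0.2987, 0.3415, 0.1323]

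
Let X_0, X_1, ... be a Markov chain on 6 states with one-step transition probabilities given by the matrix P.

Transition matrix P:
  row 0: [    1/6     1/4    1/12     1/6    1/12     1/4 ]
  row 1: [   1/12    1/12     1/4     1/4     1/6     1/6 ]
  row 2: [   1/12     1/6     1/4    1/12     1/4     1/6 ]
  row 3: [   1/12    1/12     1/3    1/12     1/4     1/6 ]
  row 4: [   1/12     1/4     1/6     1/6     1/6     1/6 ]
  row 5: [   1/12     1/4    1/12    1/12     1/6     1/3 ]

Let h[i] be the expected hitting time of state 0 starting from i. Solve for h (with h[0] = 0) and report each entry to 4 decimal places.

First-step conditioning: h[0] = 0; for i ≠ 0, h[i] = 1 + Σ_k P[i][k]·h[k].
  h[1] = 1 + 1/12·h[1] + 1/4·h[2] + 1/4·h[3] + 1/6·h[4] + 1/6·h[5]
  h[2] = 1 + 1/6·h[1] + 1/4·h[2] + 1/12·h[3] + 1/4·h[4] + 1/6·h[5]
  h[3] = 1 + 1/12·h[1] + 1/3·h[2] + 1/12·h[3] + 1/4·h[4] + 1/6·h[5]
  h[4] = 1 + 1/4·h[1] + 1/6·h[2] + 1/6·h[3] + 1/6·h[4] + 1/6·h[5]
  h[5] = 1 + 1/4·h[1] + 1/12·h[2] + 1/12·h[3] + 1/6·h[4] + 1/3·h[5]
Solving the 5×5 linear system over states ≠ 0 gives exactly h = [0, 12, 12, 12, 12, 12] (h[0] = 0 is the target).

h = [0.0000, 12.0000, 12.0000, 12.0000, 12.0000, 12.0000]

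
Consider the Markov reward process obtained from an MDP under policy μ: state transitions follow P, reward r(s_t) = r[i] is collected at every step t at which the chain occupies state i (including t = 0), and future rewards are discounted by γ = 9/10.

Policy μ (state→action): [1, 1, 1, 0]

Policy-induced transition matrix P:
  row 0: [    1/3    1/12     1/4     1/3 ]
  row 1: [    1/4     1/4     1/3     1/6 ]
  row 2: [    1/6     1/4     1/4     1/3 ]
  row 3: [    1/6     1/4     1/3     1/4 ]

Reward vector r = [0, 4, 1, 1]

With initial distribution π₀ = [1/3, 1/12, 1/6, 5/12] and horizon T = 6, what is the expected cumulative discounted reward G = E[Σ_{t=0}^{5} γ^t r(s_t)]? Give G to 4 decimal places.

t=0: π = [0.3333, 0.0833, 0.1667, 0.4167], E[r] = 0.9167, γ^t·E[r] = 0.916667, running G = 0.916667
t=1: π = [0.2292, 0.1944, 0.2917, 0.2847], E[r] = 1.3542, γ^t·E[r] = 1.218750, running G = 2.135417
t=2: π = [0.2211, 0.2118, 0.2899, 0.2772], E[r] = 1.4144, γ^t·E[r] = 1.145625, running G = 3.281042
t=3: π = [0.2212, 0.2132, 0.2908, 0.2749], E[r] = 1.4183, γ^t·E[r] = 1.033945, running G = 4.314987
t=4: π = [0.2213, 0.2131, 0.2907, 0.2749], E[r] = 1.4181, γ^t·E[r] = 0.930435, running G = 5.245422
t=5: π = [0.2213, 0.2131, 0.2907, 0.2749], E[r] = 1.4180, γ^t·E[r] = 0.837341, running G = 6.082763

G = 6.0828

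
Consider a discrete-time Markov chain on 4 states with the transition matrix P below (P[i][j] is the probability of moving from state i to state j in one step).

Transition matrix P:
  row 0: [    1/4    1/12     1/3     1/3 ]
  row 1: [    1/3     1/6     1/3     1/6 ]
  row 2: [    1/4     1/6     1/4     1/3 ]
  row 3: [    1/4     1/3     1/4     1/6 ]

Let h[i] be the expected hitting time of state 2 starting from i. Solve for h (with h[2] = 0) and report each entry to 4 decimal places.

h = [3.2107, 3.1706, 0.0000, 3.4314]

First-step conditioning: h[2] = 0; for i ≠ 2, h[i] = 1 + Σ_k P[i][k]·h[k].
  h[0] = 1 + 1/4·h[0] + 1/12·h[1] + 1/3·h[3]
  h[1] = 1 + 1/3·h[0] + 1/6·h[1] + 1/6·h[3]
  h[3] = 1 + 1/4·h[0] + 1/3·h[1] + 1/6·h[3]
Solving the 3×3 linear system over states ≠ 2 gives exactly h = [960/299, 948/299, 0, 1026/299] (h[2] = 0 is the target).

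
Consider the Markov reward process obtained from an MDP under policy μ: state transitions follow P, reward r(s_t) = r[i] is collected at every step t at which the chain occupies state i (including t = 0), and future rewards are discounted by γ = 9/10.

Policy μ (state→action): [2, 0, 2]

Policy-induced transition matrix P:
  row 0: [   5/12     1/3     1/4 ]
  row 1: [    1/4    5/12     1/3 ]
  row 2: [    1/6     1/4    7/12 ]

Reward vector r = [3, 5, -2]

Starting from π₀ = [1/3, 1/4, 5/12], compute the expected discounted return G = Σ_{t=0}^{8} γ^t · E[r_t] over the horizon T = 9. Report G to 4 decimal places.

t=0: π = [0.3333, 0.2500, 0.4167], E[r] = 1.4167, γ^t·E[r] = 1.416667, running G = 1.416667
t=1: π = [0.2708, 0.3194, 0.4097], E[r] = 1.5903, γ^t·E[r] = 1.431250, running G = 2.847917
t=2: π = [0.2610, 0.3258, 0.4132], E[r] = 1.5856, γ^t·E[r] = 1.284375, running G = 4.132292
t=3: π = [0.2591, 0.3261, 0.4149], E[r] = 1.5777, γ^t·E[r] = 1.150137, running G = 5.282428
t=4: π = [0.2586, 0.3259, 0.4155], E[r] = 1.5745, γ^t·E[r] = 1.033053, running G = 6.315482
t=5: π = [0.2585, 0.3259, 0.4156], E[r] = 1.5735, γ^t·E[r] = 0.929135, running G = 7.244616
t=6: π = [0.2584, 0.3259, 0.4157], E[r] = 1.5732, γ^t·E[r] = 0.836050, running G = 8.080666
t=7: π = [0.2584, 0.3258, 0.4157], E[r] = 1.5731, γ^t·E[r] = 0.752398, running G = 8.833064
t=8: π = [0.2584, 0.3258, 0.4157], E[r] = 1.5730, γ^t·E[r] = 0.677145, running G = 9.510209

G = 9.5102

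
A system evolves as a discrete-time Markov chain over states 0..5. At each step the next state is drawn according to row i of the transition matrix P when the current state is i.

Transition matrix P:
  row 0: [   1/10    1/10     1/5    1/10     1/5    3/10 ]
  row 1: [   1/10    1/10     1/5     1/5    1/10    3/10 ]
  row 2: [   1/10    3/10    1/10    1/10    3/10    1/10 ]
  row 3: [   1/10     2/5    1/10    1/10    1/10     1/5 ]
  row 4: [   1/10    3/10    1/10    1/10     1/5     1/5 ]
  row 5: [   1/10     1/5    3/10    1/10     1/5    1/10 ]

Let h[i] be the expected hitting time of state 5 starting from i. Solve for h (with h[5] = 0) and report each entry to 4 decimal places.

h = [4.1874, 4.1839, 4.9789, 4.4920, 4.5263, 0.0000]

First-step conditioning: h[5] = 0; for i ≠ 5, h[i] = 1 + Σ_k P[i][k]·h[k].
  h[0] = 1 + 1/10·h[0] + 1/10·h[1] + 1/5·h[2] + 1/10·h[3] + 1/5·h[4]
  h[1] = 1 + 1/10·h[0] + 1/10·h[1] + 1/5·h[2] + 1/5·h[3] + 1/10·h[4]
  h[2] = 1 + 1/10·h[0] + 3/10·h[1] + 1/10·h[2] + 1/10·h[3] + 3/10·h[4]
  h[3] = 1 + 1/10·h[0] + 2/5·h[1] + 1/10·h[2] + 1/10·h[3] + 1/10·h[4]
  h[4] = 1 + 1/10·h[0] + 3/10·h[1] + 1/10·h[2] + 1/10·h[3] + 1/5·h[4]
Solving the 5×5 linear system over states ≠ 5 gives exactly h = [110090/26291, 110000/26291, 130900/26291, 118100/26291, 119000/26291, 0] (h[5] = 0 is the target).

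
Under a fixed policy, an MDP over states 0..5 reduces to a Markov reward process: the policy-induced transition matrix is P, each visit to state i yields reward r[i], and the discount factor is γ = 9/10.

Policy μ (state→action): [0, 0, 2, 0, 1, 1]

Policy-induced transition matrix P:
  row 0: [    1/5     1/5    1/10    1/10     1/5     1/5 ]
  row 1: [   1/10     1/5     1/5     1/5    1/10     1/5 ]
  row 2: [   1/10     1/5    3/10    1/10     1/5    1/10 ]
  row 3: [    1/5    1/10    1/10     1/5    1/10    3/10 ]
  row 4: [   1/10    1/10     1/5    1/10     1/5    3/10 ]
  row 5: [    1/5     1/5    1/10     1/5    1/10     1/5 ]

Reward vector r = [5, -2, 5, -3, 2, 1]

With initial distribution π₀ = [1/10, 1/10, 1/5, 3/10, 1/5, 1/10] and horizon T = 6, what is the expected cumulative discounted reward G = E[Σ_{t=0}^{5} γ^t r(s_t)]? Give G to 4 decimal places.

t=0: π = [0.1000, 0.1000, 0.2000, 0.3000, 0.2000, 0.1000], E[r] = 0.9000, γ^t·E[r] = 0.900000, running G = 0.900000
t=1: π = [0.1500, 0.1500, 0.1700, 0.1500, 0.1500, 0.2300], E[r] = 1.3800, γ^t·E[r] = 1.242000, running G = 2.142000
t=2: π = [0.1530, 0.1700, 0.1640, 0.1530, 0.1470, 0.2130], E[r] = 1.2930, γ^t·E[r] = 1.047330, running G = 3.189330
t=3: π = [0.1519, 0.1700, 0.1645, 0.1536, 0.1464, 0.2136], E[r] = 1.2876, γ^t·E[r] = 0.938660, running G = 4.127990
t=4: π = [0.1519, 0.1700, 0.1645, 0.1537, 0.1463, 0.2136], E[r] = 1.2872, γ^t·E[r] = 0.844532, running G = 4.972522
t=5: π = [0.1519, 0.1700, 0.1645, 0.1537, 0.1463, 0.2135], E[r] = 1.2872, γ^t·E[r] = 0.760068, running G = 5.732590

G = 5.7326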